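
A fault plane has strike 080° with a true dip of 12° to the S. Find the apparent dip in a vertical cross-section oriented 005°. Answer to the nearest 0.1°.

The section lies 75° from the strike.
tan(apparent dip) = tan 12° · sin 75° = 0.2053
apparent dip = arctan 0.2053 = 11.60°

11.6°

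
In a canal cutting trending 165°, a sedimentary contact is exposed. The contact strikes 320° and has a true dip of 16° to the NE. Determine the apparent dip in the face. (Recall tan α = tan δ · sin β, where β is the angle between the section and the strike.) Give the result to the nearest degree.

7°

Angle between strike (320°) and section (165°): β = 25°.
tan(apparent dip) = tan 16° · sin 25° = 0.1212
α = arctan(0.1212) = 6.91°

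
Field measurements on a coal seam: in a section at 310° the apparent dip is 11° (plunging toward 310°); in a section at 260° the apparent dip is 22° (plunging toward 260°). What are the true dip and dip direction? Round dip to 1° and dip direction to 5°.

The two traces are lines in the plane: v₁ = (sin 310°·cos 11°, cos 310°·cos 11°, −sin 11°), v₂ = (sin 260°·cos 22°, cos 260°·cos 22°, −sin 22°).
n = v₁ × v₂ = (-0.267, -0.107, 0.697) (taken with n_z > 0).
True dip = arccos(n_z / |n|) = arccos(0.9243) = 22.4°.
Dip direction = azimuth of (n_x, n_y) = atan2(-0.267, -0.107) = 248°.

true dip 22°, dip direction 250°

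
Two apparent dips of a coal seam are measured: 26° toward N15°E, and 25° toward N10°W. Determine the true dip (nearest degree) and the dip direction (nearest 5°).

true dip 26°, dip direction 010°

The two traces are lines in the plane: v₁ = (sin 15°·cos 26°, cos 15°·cos 26°, −sin 26°), v₂ = (sin 350°·cos 25°, cos 350°·cos 25°, −sin 25°).
Cross product v₁ × v₂ gives the pole to the plane: n ∝ (0.024, 0.167, 0.344).
tan δ = √(n_x²+n_y²)/n_z = 0.169/0.344, so δ = 26.2°.
Dip direction = azimuth of (n_x, n_y) = atan2(0.024, 0.167) = 8°.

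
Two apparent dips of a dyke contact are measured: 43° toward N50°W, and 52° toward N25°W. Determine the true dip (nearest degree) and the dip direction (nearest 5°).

Represent each trace as a vector plunging at its apparent dip toward its trend (east-north-up frame): v₁ = (-0.560, 0.470, -0.682), v₂ = (-0.260, 0.558, -0.788).
Cross product v₁ × v₂ gives the pole to the plane: n ∝ (-0.010, 0.264, 0.190).
Dip δ = arctan(|n_h|/n_z) = arctan(0.264/0.190) = 54.2°.
The horizontal component of n points toward azimuth atan2(n_x, n_y) = 358°, the dip direction.

true dip 54°, dip direction 000°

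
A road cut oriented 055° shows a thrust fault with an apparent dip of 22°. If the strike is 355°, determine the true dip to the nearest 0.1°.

25.0°

The section is 60° from the strike.
tan(true dip) = tan 22° / sin 60° = 0.4665
true dip = arctan 0.4665 = 25.01°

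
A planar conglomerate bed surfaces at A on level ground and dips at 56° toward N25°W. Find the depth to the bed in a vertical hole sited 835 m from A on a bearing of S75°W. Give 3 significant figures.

215 m

The hole lies 80° from the dip direction, so the down-dip offset is 835 × cos 80° = 145.00 m.
Depth = down-dip offset × tan(dip) = 145.00 × tan 56° = 145.00 × 1.4826
Depth = 214.97 m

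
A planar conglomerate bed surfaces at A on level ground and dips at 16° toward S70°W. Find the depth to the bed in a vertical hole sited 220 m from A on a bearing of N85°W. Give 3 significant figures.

57.2 m

The hole lies 25° from the dip direction, so the down-dip offset is 220 × cos 25° = 199.39 m.
Depth = down-dip offset × tan(dip) = 199.39 × tan 16° = 199.39 × 0.2867
Depth = 57.17 m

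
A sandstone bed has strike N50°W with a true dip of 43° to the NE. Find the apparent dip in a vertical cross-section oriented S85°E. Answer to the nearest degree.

28°

The section lies 35° from the strike.
tan(apparent dip) = tan 43° · sin 35° = 0.5349
α = arctan(0.5349) = 28.14°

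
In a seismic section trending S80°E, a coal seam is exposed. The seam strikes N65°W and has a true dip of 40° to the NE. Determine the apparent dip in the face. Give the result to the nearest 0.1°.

12.3°

The section lies 15° from the strike.
tan(apparent dip) = tan 40° · sin 15° = 0.2172
α = arctan(0.2172) = 12.25°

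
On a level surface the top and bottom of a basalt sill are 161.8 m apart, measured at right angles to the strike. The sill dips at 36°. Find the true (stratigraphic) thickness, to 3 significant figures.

95.1 m

True thickness t = w · sin(dip) = 161.8 × sin 36°
t = 161.8 × 0.5878 = 95.104 m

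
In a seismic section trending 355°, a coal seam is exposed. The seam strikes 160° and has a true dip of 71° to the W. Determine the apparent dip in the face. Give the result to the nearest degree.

The strike is 160° and the section trends 355°; the acute angle between them is β = 15°.
tan(apparent dip) = tan 71° · sin 15° = 0.7517
α = arctan(0.7517) = 36.93°

37°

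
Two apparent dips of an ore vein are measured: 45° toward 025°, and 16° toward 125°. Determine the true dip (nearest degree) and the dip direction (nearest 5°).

true dip 48°, dip direction 050°

Each apparent-dip line lies in the plane. As unit vectors (x east, y north, z up), v₁ plunges 45°→025° and v₂ plunges 16°→125°.
The plane normal is n = v₁ × v₂ ∝ (0.567, 0.474, 0.669).
True dip = arccos(n_z / |n|) = arccos(0.6714) = 47.8°.
The horizontal component of n points toward azimuth atan2(n_x, n_y) = 50°, the dip direction.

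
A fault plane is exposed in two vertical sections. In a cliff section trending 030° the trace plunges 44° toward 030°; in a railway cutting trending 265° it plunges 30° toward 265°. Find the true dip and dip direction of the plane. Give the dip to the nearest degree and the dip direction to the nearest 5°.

true dip 59°, dip direction 335°

The two traces are lines in the plane: v₁ = (sin 30°·cos 44°, cos 30°·cos 44°, −sin 44°), v₂ = (sin 265°·cos 30°, cos 265°·cos 30°, −sin 30°).
The plane normal is n = v₁ × v₂ ∝ (-0.364, 0.779, 0.510).
True dip = arccos(n_z / |n|) = arccos(0.5103) = 59.3°.
Dip direction = azimuth of (n_x, n_y) = atan2(-0.364, 0.779) = 335°.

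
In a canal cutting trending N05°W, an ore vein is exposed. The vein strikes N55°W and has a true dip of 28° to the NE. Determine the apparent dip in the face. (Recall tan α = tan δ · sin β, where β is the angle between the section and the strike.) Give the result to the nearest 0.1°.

Angle between strike (N55°W) and section (N05°W): β = 50°.
tan(apparent dip) = tan 28° · sin 50° = 0.4073
apparent dip = arctan 0.4073 = 22.16°

22.2°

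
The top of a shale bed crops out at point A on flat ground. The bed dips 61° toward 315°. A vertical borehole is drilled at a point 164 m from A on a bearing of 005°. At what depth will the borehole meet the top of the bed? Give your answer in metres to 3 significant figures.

The hole lies 50° from the dip direction, so the down-dip offset is 164 × cos 50° = 105.42 m.
Depth = down-dip offset × tan(dip) = 105.42 × tan 61° = 105.42 × 1.8040
Depth = 190.18 m

190 m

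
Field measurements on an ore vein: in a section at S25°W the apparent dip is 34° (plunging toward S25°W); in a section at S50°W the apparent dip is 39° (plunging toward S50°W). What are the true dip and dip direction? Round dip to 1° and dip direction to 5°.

The two traces are lines in the plane: v₁ = (sin 205°·cos 34°, cos 205°·cos 34°, −sin 34°), v₂ = (sin 230°·cos 39°, cos 230°·cos 39°, −sin 39°).
n = v₁ × v₂ = (-0.194, -0.112, 0.272) (taken with n_z > 0).
tan δ = √(n_x²+n_y²)/n_z = 0.224/0.272, so δ = 39.4°.
The horizontal component of n points toward azimuth atan2(n_x, n_y) = 240°, the dip direction.

true dip 39°, dip direction 240°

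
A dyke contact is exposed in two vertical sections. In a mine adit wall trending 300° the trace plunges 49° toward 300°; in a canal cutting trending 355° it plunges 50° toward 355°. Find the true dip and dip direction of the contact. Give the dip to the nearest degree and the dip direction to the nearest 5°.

Represent each trace as a vector plunging at its apparent dip toward its trend (east-north-up frame): v₁ = (-0.568, 0.328, -0.755), v₂ = (-0.056, 0.640, -0.766).
n = v₁ × v₂ = (-0.232, 0.393, 0.345) (taken with n_z > 0).
Dip δ = arctan(|n_h|/n_z) = arctan(0.456/0.345) = 52.9°.
The horizontal component of n points toward azimuth atan2(n_x, n_y) = 329°, the dip direction.

true dip 53°, dip direction 330°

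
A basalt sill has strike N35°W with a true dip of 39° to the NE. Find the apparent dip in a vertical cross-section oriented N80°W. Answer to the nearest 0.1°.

Angle between strike (N35°W) and section (N80°W): β = 45°.
tan α = tan 39° × sin 45° = 0.8098 × 0.7071 = 0.5726
α = arctan(0.5726) = 29.80°

29.8°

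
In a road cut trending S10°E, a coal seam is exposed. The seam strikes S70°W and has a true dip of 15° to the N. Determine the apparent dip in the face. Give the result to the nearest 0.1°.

The strike is S70°W and the section trends S10°E; the acute angle between them is β = 80°.
tan α = tan 15° × sin 80° = 0.2679 × 0.9848 = 0.2639
apparent dip = arctan 0.2639 = 14.78°

14.8°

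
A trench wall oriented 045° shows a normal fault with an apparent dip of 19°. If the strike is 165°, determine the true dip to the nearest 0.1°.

β = acute angle between strike 165° and section 045° = 60°.
tan δ = tan α / sin β = tan 19° / sin 60° = 0.3443 / 0.8660 = 0.3976
δ = arctan(0.3976) = 21.68°

21.7°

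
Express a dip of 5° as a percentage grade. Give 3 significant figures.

8.75%

grade % = 100 × tan 5° = 100 × 0.0875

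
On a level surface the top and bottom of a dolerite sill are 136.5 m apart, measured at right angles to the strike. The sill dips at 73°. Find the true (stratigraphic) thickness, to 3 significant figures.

131 m

True thickness t = w · sin(dip) = 136.5 × sin 73°
t = 136.5 × 0.9563 = 130.536 m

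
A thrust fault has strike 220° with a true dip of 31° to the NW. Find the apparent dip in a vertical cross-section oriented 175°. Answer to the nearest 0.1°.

23.0°

The strike is 220° and the section trends 175°; the acute angle between them is β = 45°.
tan(apparent dip) = tan 31° · sin 45° = 0.4249
α = arctan(0.4249) = 23.02°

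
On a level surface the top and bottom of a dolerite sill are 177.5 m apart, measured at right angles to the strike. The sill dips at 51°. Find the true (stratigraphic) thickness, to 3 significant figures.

True thickness t = w · sin(dip) = 177.5 × sin 51°
t = 177.5 × 0.7771 = 137.943 m

138 m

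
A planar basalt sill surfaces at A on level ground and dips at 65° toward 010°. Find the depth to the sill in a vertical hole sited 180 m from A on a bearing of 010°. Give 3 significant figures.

The hole is directly down-dip from the outcrop, so the down-dip offset is 180 m.
Depth = down-dip offset × tan(dip) = 180.00 × tan 65° = 180.00 × 2.1445
Depth = 386.01 m

386 m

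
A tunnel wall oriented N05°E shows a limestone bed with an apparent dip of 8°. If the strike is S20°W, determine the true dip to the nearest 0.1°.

β = acute angle between strike S20°W and section N05°E = 15°.
tan(true dip) = tan 8° / sin 15° = 0.5430
δ = arctan(0.5430) = 28.50°

28.5°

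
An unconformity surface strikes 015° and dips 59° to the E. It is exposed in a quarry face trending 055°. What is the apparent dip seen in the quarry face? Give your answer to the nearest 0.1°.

46.9°

The section lies 40° from the strike.
tan(apparent dip) = tan 59° · sin 40° = 1.0698
α = arctan(1.0698) = 46.93°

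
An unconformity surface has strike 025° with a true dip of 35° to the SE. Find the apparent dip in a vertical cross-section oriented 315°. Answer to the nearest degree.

The section lies 70° from the strike.
tan α = tan 35° × sin 70° = 0.7002 × 0.9397 = 0.6580
α = arctan(0.6580) = 33.34°

33°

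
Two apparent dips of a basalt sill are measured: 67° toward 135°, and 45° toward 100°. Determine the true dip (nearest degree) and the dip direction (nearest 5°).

true dip 71°, dip direction 170°

Represent each trace as a vector plunging at its apparent dip toward its trend (east-north-up frame): v₁ = (0.276, -0.276, -0.921), v₂ = (0.696, -0.123, -0.707).
n = v₁ × v₂ = (0.082, -0.446, 0.158) (taken with n_z > 0).
True dip = arccos(n_z / |n|) = arccos(0.3301) = 70.7°.
Dip direction = azimuth of (n_x, n_y) = atan2(0.082, -0.446) = 170°.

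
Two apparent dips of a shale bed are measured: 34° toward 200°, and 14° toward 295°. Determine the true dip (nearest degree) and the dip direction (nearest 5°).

true dip 37°, dip direction 225°

Each apparent-dip line lies in the plane. As unit vectors (x east, y north, z up), v₁ plunges 34°→200° and v₂ plunges 14°→295°.
n = v₁ × v₂ = (-0.418, -0.423, 0.801) (taken with n_z > 0).
True dip = arccos(n_z / |n|) = arccos(0.8031) = 36.6°.
Dip direction = atan2(-0.418, -0.423) = 225° (azimuth of n's horizontal projection).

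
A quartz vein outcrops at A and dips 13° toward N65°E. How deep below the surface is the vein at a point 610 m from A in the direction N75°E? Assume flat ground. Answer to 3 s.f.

139 m

The hole lies 10° from the dip direction, so the down-dip offset is 610 × cos 10° = 600.73 m.
Depth = down-dip offset × tan(dip) = 600.73 × tan 13° = 600.73 × 0.2309
Depth = 138.69 m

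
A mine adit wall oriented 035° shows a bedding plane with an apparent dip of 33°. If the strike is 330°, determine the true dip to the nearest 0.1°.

35.6°

The section is 65° from the strike.
tan δ = tan α / sin β = tan 33° / sin 65° = 0.6494 / 0.9063 = 0.7165
true dip = arctan 0.7165 = 35.62°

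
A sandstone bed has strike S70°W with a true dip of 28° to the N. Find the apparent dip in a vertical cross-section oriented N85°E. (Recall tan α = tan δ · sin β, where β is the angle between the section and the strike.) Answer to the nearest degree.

Angle between strike (S70°W) and section (N85°E): β = 15°.
tan(apparent dip) = tan 28° · sin 15° = 0.1376
α = arctan(0.1376) = 7.84°

8°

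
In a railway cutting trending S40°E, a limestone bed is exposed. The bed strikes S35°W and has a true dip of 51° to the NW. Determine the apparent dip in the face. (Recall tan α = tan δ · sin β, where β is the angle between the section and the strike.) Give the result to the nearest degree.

The strike is S35°W and the section trends S40°E; the acute angle between them is β = 75°.
tan(apparent dip) = tan 51° · sin 75° = 1.1928
apparent dip = arctan 1.1928 = 50.03°

50°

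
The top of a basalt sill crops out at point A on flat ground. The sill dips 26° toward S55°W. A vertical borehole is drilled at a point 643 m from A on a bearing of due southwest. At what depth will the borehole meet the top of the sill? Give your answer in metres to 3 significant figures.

The hole lies 10° from the dip direction, so the down-dip offset is 643 × cos 10° = 633.23 m.
Depth = down-dip offset × tan(dip) = 633.23 × tan 26° = 633.23 × 0.4877
Depth = 308.85 m

309 m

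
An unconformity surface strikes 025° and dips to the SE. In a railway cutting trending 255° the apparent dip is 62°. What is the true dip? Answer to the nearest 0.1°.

67.8°

The section is 50° from the strike.
tan(true dip) = tan 62° / sin 50° = 2.4551
true dip = arctan 2.4551 = 67.84°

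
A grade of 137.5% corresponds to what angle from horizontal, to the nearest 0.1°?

54.0°

tan θ = 137.5/100 = 1.3750
θ = arctan(1.3750) = 53.97°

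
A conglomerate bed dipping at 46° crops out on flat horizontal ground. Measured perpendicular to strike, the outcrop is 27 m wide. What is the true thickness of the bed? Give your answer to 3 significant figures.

19.4 m

True thickness t = w · sin(dip) = 27 × sin 46°
t = 27 × 0.7193 = 19.422 m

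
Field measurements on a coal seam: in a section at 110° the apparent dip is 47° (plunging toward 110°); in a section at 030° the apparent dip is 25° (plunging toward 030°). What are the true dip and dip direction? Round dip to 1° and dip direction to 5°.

The two traces are lines in the plane: v₁ = (sin 110°·cos 47°, cos 110°·cos 47°, −sin 47°), v₂ = (sin 30°·cos 25°, cos 30°·cos 25°, −sin 25°).
Cross product v₁ × v₂ gives the pole to the plane: n ∝ (0.673, -0.061, 0.609).
tan δ = √(n_x²+n_y²)/n_z = 0.675/0.609, so δ = 48.0°.
The horizontal component of n points toward azimuth atan2(n_x, n_y) = 95°, the dip direction.

true dip 48°, dip direction 095°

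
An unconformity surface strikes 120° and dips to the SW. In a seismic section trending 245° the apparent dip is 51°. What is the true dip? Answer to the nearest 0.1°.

56.4°

β = acute angle between strike 120° and section 245° = 55°.
tan(true dip) = tan 51° / sin 55° = 1.5075
true dip = arctan 1.5075 = 56.44°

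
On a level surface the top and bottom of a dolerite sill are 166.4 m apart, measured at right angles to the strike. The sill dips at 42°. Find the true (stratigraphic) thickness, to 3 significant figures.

True thickness t = w · sin(dip) = 166.4 × sin 42°
t = 166.4 × 0.6691 = 111.343 m

111 m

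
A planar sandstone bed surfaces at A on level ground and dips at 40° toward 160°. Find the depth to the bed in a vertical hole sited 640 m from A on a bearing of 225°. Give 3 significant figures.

227 m

The hole lies 65° from the dip direction, so the down-dip offset is 640 × cos 65° = 270.48 m.
Depth = down-dip offset × tan(dip) = 270.48 × tan 40° = 270.48 × 0.8391
Depth = 226.96 m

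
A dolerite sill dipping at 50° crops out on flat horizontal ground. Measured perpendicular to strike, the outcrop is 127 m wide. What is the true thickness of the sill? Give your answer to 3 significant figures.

97.3 m

True thickness t = w · sin(dip) = 127 × sin 50°
t = 127 × 0.7660 = 97.288 m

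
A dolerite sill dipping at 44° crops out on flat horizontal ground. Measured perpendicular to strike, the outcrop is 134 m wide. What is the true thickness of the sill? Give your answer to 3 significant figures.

True thickness t = w · sin(dip) = 134 × sin 44°
t = 134 × 0.6947 = 93.084 m

93.1 m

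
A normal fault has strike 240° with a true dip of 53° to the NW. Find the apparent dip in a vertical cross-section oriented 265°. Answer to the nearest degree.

The strike is 240° and the section trends 265°; the acute angle between them is β = 25°.
tan α = tan 53° × sin 25° = 1.3270 × 0.4226 = 0.5608
apparent dip = arctan 0.5608 = 29.29°

29°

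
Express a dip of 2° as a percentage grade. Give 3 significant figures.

3.49%

grade % = 100 × tan 2° = 100 × 0.0349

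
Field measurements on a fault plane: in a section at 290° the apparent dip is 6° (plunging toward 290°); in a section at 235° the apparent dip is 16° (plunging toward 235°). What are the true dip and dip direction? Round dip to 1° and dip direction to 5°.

true dip 16°, dip direction 220°

Represent each trace as a vector plunging at its apparent dip toward its trend (east-north-up frame): v₁ = (-0.935, 0.340, -0.105), v₂ = (-0.787, -0.551, -0.276).
Cross product v₁ × v₂ gives the pole to the plane: n ∝ (-0.151, -0.175, 0.783).
True dip = arccos(n_z / |n|) = arccos(0.9589) = 16.5°.
Dip direction = atan2(-0.151, -0.175) = 221° (azimuth of n's horizontal projection).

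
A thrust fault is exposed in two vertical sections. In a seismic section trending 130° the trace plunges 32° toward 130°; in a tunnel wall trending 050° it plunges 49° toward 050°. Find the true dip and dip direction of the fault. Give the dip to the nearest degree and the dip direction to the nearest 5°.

true dip 51°, dip direction 070°

The two traces are lines in the plane: v₁ = (sin 130°·cos 32°, cos 130°·cos 32°, −sin 32°), v₂ = (sin 50°·cos 49°, cos 50°·cos 49°, −sin 49°).
n = v₁ × v₂ = (0.635, 0.224, 0.548) (taken with n_z > 0).
tan δ = √(n_x²+n_y²)/n_z = 0.673/0.548, so δ = 50.9°.
Dip direction = azimuth of (n_x, n_y) = atan2(0.635, 0.224) = 71°.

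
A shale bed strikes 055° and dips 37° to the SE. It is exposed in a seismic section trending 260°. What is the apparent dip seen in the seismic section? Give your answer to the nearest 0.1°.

17.7°

The section lies 25° from the strike.
tan α = tan 37° × sin 25° = 0.7536 × 0.4226 = 0.3185
α = arctan(0.3185) = 17.66°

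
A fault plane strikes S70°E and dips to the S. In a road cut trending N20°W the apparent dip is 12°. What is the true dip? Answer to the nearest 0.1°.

The section is 50° from the strike.
tan δ = tan α / sin β = tan 12° / sin 50° = 0.2126 / 0.7660 = 0.2775
δ = arctan(0.2775) = 15.51°

15.5°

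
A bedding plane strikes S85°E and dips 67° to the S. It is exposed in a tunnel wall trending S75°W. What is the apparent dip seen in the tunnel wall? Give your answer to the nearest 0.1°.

38.9°

Angle between strike (S85°E) and section (S75°W): β = 20°.
tan α = tan 67° × sin 20° = 2.3559 × 0.3420 = 0.8057
apparent dip = arctan 0.8057 = 38.86°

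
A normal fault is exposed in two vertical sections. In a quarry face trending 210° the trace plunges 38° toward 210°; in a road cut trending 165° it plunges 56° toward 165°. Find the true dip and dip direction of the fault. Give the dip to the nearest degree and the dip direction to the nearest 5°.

true dip 57°, dip direction 150°

Represent each trace as a vector plunging at its apparent dip toward its trend (east-north-up frame): v₁ = (-0.394, -0.682, -0.616), v₂ = (0.145, -0.540, -0.829).
The plane normal is n = v₁ × v₂ ∝ (0.233, -0.416, 0.312).
tan δ = √(n_x²+n_y²)/n_z = 0.477/0.312, so δ = 56.8°.
The horizontal component of n points toward azimuth atan2(n_x, n_y) = 151°, the dip direction.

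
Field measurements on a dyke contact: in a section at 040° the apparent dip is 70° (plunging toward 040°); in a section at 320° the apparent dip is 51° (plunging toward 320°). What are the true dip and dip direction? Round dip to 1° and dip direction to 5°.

true dip 71°, dip direction 025°

The two traces are lines in the plane: v₁ = (sin 40°·cos 70°, cos 40°·cos 70°, −sin 70°), v₂ = (sin 320°·cos 51°, cos 320°·cos 51°, −sin 51°).
The plane normal is n = v₁ × v₂ ∝ (0.249, 0.551, 0.212).
tan δ = √(n_x²+n_y²)/n_z = 0.605/0.212, so δ = 70.7°.
Dip direction = atan2(0.249, 0.551) = 24° (azimuth of n's horizontal projection).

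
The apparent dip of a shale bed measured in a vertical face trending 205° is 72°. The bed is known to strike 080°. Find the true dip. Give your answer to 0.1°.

75.1°

The section is 55° from the strike.
tan(true dip) = tan 72° / sin 55° = 3.7572
δ = arctan(3.7572) = 75.10°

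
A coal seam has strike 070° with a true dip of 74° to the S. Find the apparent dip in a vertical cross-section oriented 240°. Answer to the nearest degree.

31°

The strike is 070° and the section trends 240°; the acute angle between them is β = 10°.
tan α = tan 74° × sin 10° = 3.4874 × 0.1736 = 0.6056
α = arctan(0.6056) = 31.20°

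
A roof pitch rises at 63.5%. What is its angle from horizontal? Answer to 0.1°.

tan θ = 63.5/100 = 0.6350
θ = arctan(0.6350) = 32.42°

32.4°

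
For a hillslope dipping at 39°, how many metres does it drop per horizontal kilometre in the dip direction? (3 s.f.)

drop per km = 1000 × tan 39° = 1000 × 0.8098

810 m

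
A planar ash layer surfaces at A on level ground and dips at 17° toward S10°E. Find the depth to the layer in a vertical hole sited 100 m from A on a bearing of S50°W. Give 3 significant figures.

15.3 m

The hole lies 60° from the dip direction, so the down-dip offset is 100 × cos 60° = 50.00 m.
Depth = down-dip offset × tan(dip) = 50.00 × tan 17° = 50.00 × 0.3057
Depth = 15.29 m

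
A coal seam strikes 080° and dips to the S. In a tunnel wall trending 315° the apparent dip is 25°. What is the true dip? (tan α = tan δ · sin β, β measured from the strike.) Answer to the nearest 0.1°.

β = acute angle between strike 080° and section 315° = 55°.
tan δ = tan α / sin β = tan 25° / sin 55° = 0.4663 / 0.8192 = 0.5693
δ = arctan(0.5693) = 29.65°

29.7°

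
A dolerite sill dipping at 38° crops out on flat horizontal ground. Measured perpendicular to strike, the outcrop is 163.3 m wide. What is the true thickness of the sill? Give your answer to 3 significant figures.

True thickness t = w · sin(dip) = 163.3 × sin 38°
t = 163.3 × 0.6157 = 100.538 m

101 m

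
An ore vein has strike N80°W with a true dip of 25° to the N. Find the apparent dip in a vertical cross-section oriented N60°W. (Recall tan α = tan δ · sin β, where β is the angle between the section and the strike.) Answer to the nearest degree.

The strike is N80°W and the section trends N60°W; the acute angle between them is β = 20°.
tan α = tan 25° × sin 20° = 0.4663 × 0.3420 = 0.1595
α = arctan(0.1595) = 9.06°

9°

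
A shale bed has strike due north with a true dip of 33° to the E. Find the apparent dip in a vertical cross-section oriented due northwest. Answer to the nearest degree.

25°

The section lies 45° from the strike.
tan(apparent dip) = tan 33° · sin 45° = 0.4592
apparent dip = arctan 0.4592 = 24.66°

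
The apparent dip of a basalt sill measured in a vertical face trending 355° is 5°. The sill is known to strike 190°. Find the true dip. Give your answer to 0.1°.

18.7°

β = acute angle between strike 190° and section 355° = 15°.
tan(true dip) = tan 5° / sin 15° = 0.3380
true dip = arctan 0.3380 = 18.68°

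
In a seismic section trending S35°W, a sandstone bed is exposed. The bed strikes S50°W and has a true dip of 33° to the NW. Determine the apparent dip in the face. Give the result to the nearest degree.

Angle between strike (S50°W) and section (S35°W): β = 15°.
tan(apparent dip) = tan 33° · sin 15° = 0.1681
apparent dip = arctan 0.1681 = 9.54°

10°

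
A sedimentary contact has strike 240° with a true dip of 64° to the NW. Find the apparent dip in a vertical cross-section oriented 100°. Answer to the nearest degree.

Angle between strike (240°) and section (100°): β = 40°.
tan(apparent dip) = tan 64° · sin 40° = 1.3179
apparent dip = arctan 1.3179 = 52.81°

53°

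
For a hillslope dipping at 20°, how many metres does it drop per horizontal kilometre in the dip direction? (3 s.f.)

drop per km = 1000 × tan 20° = 1000 × 0.3640

364 m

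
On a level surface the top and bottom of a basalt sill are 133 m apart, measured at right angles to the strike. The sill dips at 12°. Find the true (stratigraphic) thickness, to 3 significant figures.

27.7 m

True thickness t = w · sin(dip) = 133 × sin 12°
t = 133 × 0.2079 = 27.652 m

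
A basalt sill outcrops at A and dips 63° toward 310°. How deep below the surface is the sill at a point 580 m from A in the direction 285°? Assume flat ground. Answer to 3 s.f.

1030 m

The hole lies 25° from the dip direction, so the down-dip offset is 580 × cos 25° = 525.66 m.
Depth = down-dip offset × tan(dip) = 525.66 × tan 63° = 525.66 × 1.9626
Depth = 1031.66 m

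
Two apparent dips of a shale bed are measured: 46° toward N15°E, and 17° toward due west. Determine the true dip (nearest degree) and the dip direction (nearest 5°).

The two traces are lines in the plane: v₁ = (sin 15°·cos 46°, cos 15°·cos 46°, −sin 46°), v₂ = (sin 270°·cos 17°, cos 270°·cos 17°, −sin 17°).
The plane normal is n = v₁ × v₂ ∝ (-0.196, 0.740, 0.642).
Dip δ = arctan(|n_h|/n_z) = arctan(0.766/0.642) = 50.0°.
Dip direction = azimuth of (n_x, n_y) = atan2(-0.196, 0.740) = 345°.

true dip 50°, dip direction 345°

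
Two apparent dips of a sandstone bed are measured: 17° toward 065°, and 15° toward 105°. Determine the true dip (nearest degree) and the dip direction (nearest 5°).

true dip 17°, dip direction 075°

Represent each trace as a vector plunging at its apparent dip toward its trend (east-north-up frame): v₁ = (0.867, 0.404, -0.292), v₂ = (0.933, -0.250, -0.259).
Cross product v₁ × v₂ gives the pole to the plane: n ∝ (0.178, 0.048, 0.594).
Dip δ = arctan(|n_h|/n_z) = arctan(0.184/0.594) = 17.2°.
Dip direction = azimuth of (n_x, n_y) = atan2(0.178, 0.048) = 75°.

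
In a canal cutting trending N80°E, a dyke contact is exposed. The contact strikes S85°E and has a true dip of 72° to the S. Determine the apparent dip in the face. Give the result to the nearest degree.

The strike is S85°E and the section trends N80°E; the acute angle between them is β = 15°.
tan α = tan 72° × sin 15° = 3.0777 × 0.2588 = 0.7966
apparent dip = arctan 0.7966 = 38.54°

39°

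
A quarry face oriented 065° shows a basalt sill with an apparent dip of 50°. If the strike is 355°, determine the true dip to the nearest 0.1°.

51.7°

The section is 70° from the strike.
tan δ = tan α / sin β = tan 50° / sin 70° = 1.1918 / 0.9397 = 1.2682
δ = arctan(1.2682) = 51.74°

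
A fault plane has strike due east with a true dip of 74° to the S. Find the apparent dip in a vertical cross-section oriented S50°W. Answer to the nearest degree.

Angle between strike (due east) and section (S50°W): β = 40°.
tan(apparent dip) = tan 74° · sin 40° = 2.2417
apparent dip = arctan 2.2417 = 65.96°

66°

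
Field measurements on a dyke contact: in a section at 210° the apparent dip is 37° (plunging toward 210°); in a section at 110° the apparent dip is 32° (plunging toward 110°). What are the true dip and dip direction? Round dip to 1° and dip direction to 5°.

Represent each trace as a vector plunging at its apparent dip toward its trend (east-north-up frame): v₁ = (-0.399, -0.692, -0.602), v₂ = (0.797, -0.290, -0.530).
Cross product v₁ × v₂ gives the pole to the plane: n ∝ (0.192, -0.691, 0.667).
True dip = arccos(n_z / |n|) = arccos(0.6809) = 47.1°.
The horizontal component of n points toward azimuth atan2(n_x, n_y) = 164°, the dip direction.

true dip 47°, dip direction 165°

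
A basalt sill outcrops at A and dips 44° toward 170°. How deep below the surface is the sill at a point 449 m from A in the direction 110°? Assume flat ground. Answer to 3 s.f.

The hole lies 60° from the dip direction, so the down-dip offset is 449 × cos 60° = 224.50 m.
Depth = down-dip offset × tan(dip) = 224.50 × tan 44° = 224.50 × 0.9657
Depth = 216.80 m

217 m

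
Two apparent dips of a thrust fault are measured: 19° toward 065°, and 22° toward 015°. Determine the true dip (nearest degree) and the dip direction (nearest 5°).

true dip 23°, dip direction 030°

The two traces are lines in the plane: v₁ = (sin 65°·cos 19°, cos 65°·cos 19°, −sin 19°), v₂ = (sin 15°·cos 22°, cos 15°·cos 22°, −sin 22°).
The plane normal is n = v₁ × v₂ ∝ (0.142, 0.243, 0.672).
Dip δ = arctan(|n_h|/n_z) = arctan(0.281/0.672) = 22.7°.
Dip direction = atan2(0.142, 0.243) = 30° (azimuth of n's horizontal projection).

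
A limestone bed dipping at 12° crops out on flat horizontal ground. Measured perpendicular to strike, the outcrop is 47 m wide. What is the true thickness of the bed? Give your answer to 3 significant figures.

9.77 m

True thickness t = w · sin(dip) = 47 × sin 12°
t = 47 × 0.2079 = 9.772 m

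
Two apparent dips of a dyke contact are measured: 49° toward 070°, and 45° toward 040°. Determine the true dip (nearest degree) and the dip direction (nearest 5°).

true dip 49°, dip direction 070°

Represent each trace as a vector plunging at its apparent dip toward its trend (east-north-up frame): v₁ = (0.616, 0.224, -0.755), v₂ = (0.455, 0.542, -0.707).
n = v₁ × v₂ = (0.250, 0.093, 0.232) (taken with n_z > 0).
True dip = arccos(n_z / |n|) = arccos(0.6561) = 49.0°.
Dip direction = atan2(0.250, 0.093) = 70° (azimuth of n's horizontal projection).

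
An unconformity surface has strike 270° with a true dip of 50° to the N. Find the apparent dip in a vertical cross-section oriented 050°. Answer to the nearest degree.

Angle between strike (270°) and section (050°): β = 40°.
tan α = tan 50° × sin 40° = 1.1918 × 0.6428 = 0.7660
α = arctan(0.7660) = 37.45°

37°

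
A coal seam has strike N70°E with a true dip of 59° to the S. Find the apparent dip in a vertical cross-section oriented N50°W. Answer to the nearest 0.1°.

55.2°

The section lies 60° from the strike.
tan α = tan 59° × sin 60° = 1.6643 × 0.8660 = 1.4413
α = arctan(1.4413) = 55.25°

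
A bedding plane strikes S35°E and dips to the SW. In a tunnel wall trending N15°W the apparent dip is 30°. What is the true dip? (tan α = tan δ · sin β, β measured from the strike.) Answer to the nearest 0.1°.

β = acute angle between strike S35°E and section N15°W = 20°.
tan δ = tan α / sin β = tan 30° / sin 20° = 0.5774 / 0.3420 = 1.6881
true dip = arctan 1.6881 = 59.36°

59.4°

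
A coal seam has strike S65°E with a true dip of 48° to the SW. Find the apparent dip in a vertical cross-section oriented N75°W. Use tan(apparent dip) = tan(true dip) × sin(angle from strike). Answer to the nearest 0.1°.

10.9°

Angle between strike (S65°E) and section (N75°W): β = 10°.
tan α = tan 48° × sin 10° = 1.1106 × 0.1736 = 0.1929
apparent dip = arctan 0.1929 = 10.92°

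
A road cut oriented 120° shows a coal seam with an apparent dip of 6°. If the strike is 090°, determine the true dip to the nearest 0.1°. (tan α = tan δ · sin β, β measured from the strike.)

11.9°

The section is 30° from the strike.
tan δ = tan α / sin β = tan 6° / sin 30° = 0.1051 / 0.5000 = 0.2102
true dip = arctan 0.2102 = 11.87°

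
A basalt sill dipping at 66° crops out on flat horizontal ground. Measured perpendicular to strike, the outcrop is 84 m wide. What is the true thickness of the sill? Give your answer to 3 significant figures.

76.7 m

True thickness t = w · sin(dip) = 84 × sin 66°
t = 84 × 0.9135 = 76.738 m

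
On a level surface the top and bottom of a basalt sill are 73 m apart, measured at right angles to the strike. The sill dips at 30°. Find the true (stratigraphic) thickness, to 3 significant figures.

True thickness t = w · sin(dip) = 73 × sin 30°
t = 73 × 0.5000 = 36.500 m

36.5 m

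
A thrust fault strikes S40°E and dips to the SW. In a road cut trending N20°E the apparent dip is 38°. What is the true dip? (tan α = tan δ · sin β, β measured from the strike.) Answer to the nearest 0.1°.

42.1°

β = acute angle between strike S40°E and section N20°E = 60°.
tan δ = tan α / sin β = tan 38° / sin 60° = 0.7813 / 0.8660 = 0.9022
δ = arctan(0.9022) = 42.06°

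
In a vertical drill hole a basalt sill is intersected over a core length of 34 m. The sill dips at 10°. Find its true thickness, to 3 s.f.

33.5 m

True thickness t = h · cos(dip) = 34 × cos 10°
t = 34 × 0.9848 = 33.483 m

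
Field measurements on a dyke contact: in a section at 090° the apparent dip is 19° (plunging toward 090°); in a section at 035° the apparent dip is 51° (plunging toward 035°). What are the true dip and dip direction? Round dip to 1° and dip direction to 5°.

true dip 53°, dip direction 015°

The two traces are lines in the plane: v₁ = (sin 90°·cos 19°, cos 90°·cos 19°, −sin 19°), v₂ = (sin 35°·cos 51°, cos 35°·cos 51°, −sin 51°).
n = v₁ × v₂ = (0.168, 0.617, 0.487) (taken with n_z > 0).
tan δ = √(n_x²+n_y²)/n_z = 0.640/0.487, so δ = 52.7°.
Dip direction = atan2(0.168, 0.617) = 15° (azimuth of n's horizontal projection).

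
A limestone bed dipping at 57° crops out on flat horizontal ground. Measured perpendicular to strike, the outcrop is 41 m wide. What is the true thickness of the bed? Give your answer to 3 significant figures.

True thickness t = w · sin(dip) = 41 × sin 57°
t = 41 × 0.8387 = 34.385 m

34.4 m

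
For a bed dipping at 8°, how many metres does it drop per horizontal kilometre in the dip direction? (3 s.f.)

drop per km = 1000 × tan 8° = 1000 × 0.1405

141 m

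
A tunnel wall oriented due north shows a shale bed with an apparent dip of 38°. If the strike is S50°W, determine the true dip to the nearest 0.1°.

The section is 50° from the strike.
tan δ = tan α / sin β = tan 38° / sin 50° = 0.7813 / 0.7660 = 1.0199
δ = arctan(1.0199) = 45.56°

45.6°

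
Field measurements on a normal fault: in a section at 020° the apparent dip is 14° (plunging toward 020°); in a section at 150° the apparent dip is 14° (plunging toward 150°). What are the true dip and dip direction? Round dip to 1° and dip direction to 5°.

Represent each trace as a vector plunging at its apparent dip toward its trend (east-north-up frame): v₁ = (0.332, 0.912, -0.242), v₂ = (0.485, -0.840, -0.242).
Cross product v₁ × v₂ gives the pole to the plane: n ∝ (0.424, 0.037, 0.721).
tan δ = √(n_x²+n_y²)/n_z = 0.425/0.721, so δ = 30.5°.
Dip direction = azimuth of (n_x, n_y) = atan2(0.424, 0.037) = 85°.

true dip 31°, dip direction 085°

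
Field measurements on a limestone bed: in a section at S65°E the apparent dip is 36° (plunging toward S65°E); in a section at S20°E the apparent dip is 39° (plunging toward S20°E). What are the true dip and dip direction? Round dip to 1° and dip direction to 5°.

true dip 40°, dip direction 145°

Each apparent-dip line lies in the plane. As unit vectors (x east, y north, z up), v₁ plunges 36°→S65°E and v₂ plunges 39°→S20°E.
n = v₁ × v₂ = (0.214, -0.305, 0.445) (taken with n_z > 0).
True dip = arccos(n_z / |n|) = arccos(0.7663) = 40.0°.
Dip direction = azimuth of (n_x, n_y) = atan2(0.214, -0.305) = 145°.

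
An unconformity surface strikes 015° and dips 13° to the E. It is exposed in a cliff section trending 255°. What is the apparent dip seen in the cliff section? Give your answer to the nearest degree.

11°

The section lies 60° from the strike.
tan(apparent dip) = tan 13° · sin 60° = 0.1999
α = arctan(0.1999) = 11.31°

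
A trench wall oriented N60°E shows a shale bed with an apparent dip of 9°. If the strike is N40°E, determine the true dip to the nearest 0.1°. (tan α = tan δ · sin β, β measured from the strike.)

The section is 20° from the strike.
tan δ = tan α / sin β = tan 9° / sin 20° = 0.1584 / 0.3420 = 0.4631
true dip = arctan 0.4631 = 24.85°

24.8°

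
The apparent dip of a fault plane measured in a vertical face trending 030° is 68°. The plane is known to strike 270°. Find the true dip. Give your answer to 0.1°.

The section is 60° from the strike.
tan(true dip) = tan 68° / sin 60° = 2.8580
δ = arctan(2.8580) = 70.72°

70.7°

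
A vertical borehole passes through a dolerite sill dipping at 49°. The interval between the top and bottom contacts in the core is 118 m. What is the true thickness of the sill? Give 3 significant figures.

77.4 m

True thickness t = h · cos(dip) = 118 × cos 49°
t = 118 × 0.6561 = 77.415 m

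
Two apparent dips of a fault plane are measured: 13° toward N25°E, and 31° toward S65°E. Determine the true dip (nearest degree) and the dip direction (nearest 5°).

Represent each trace as a vector plunging at its apparent dip toward its trend (east-north-up frame): v₁ = (0.412, 0.883, -0.225), v₂ = (0.777, -0.362, -0.515).
n = v₁ × v₂ = (0.536, -0.037, 0.835) (taken with n_z > 0).
tan δ = √(n_x²+n_y²)/n_z = 0.538/0.835, so δ = 32.8°.
The horizontal component of n points toward azimuth atan2(n_x, n_y) = 94°, the dip direction.

true dip 33°, dip direction 095°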